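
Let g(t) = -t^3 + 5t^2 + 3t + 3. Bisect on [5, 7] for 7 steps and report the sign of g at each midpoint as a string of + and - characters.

-+-+---

m = 6, g(m) = -15 (−); new bracket [5, 6]
m = 5.5, g(m) = 4.375 (+); new bracket [5.5, 6]
m = 5.75, g(m) = -4.546875 (−); new bracket [5.5, 5.75]
m = 5.625, g(m) = 0.0996 (+); new bracket [5.625, 5.75]
m = 5.6875, g(m) = -2.1765 (−); new bracket [5.625, 5.6875]
m = 5.65625, g(m) = -1.0268 (−); new bracket [5.625, 5.65625]
m = 5.640625, g(m) = -0.4607 (−); new bracket [5.625, 5.640625]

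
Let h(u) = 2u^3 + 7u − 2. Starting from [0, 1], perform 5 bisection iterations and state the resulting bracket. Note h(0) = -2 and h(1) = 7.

[0.25, 0.28125]

h(0.5) = 1.75 > 0, so the root lies in [0, 0.5]
h(0.25) = -0.21875 < 0, so the root lies in [0.25, 0.5]
h(0.375) = 0.730469 > 0, so the root lies in [0.25, 0.375]
h(0.3125) = 0.2485 > 0, so the root lies in [0.25, 0.3125]
h(0.28125) = 0.0132 > 0, so the root lies in [0.25, 0.28125]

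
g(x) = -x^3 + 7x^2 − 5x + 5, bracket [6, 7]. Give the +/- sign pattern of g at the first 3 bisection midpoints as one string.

-+-

m = 6.5, g(m) = -6.375 (−); new bracket [6, 6.5]
m = 6.25, g(m) = 3.046875 (+); new bracket [6.25, 6.5]
m = 6.375, g(m) = -1.474609 (−); new bracket [6.25, 6.375]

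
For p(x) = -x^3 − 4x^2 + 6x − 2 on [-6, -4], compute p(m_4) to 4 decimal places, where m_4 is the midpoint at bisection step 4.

midpoint -5: p = -7 < 0 → [-6, -5]
midpoint -5.5: p = 10.375 > 0 → [-5.5, -5]
midpoint -5.25: p = 0.953125 > 0 → [-5.25, -5]
midpoint -5.125: p = -3.2012 < 0 → [-5.25, -5.125]

-3.2012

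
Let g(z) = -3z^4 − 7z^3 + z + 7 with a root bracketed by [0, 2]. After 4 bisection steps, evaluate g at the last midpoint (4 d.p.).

1.4270

g(1) = -2 < 0, so the root lies in [0, 1]
g(0.5) = 6.4375 > 0, so the root lies in [0.5, 1]
g(0.75) = 3.847656 > 0, so the root lies in [0.75, 1]
g(0.875) = 1.427 > 0, so the root lies in [0.875, 1]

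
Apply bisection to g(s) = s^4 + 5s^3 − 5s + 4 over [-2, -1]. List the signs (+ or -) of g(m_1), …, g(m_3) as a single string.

-++

s = -1.5 gives g = -0.3125, negative; keep [-1.5, -1]
s = -1.25 gives g = 2.925781, positive; keep [-1.5, -1.25]
s = -1.375 gives g = 1.451416, positive; keep [-1.5, -1.375]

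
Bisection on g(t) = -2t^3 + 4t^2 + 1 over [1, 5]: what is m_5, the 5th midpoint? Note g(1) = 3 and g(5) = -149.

t = 3 gives g = -17, negative; keep [1, 3]
t = 2 gives g = 1, positive; keep [2, 3]
t = 2.5 gives g = -5.25, negative; keep [2, 2.5]
t = 2.25 gives g = -1.5312, negative; keep [2, 2.25]
t = 2.125 gives g = -0.1289, negative; keep [2, 2.125]

2.125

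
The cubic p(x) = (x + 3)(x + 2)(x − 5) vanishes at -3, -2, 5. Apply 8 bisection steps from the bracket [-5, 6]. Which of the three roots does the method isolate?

5

p(0.5) = -39.375 < 0, so the root lies in [0.5, 6]
p(3.25) = -57.421875 < 0, so the root lies in [3.25, 6]
p(4.625) = -18.943359 < 0, so the root lies in [4.625, 6]
p(5.3125) = 18.9954 > 0, so the root lies in [4.625, 5.3125]
p(4.96875) = -1.7354 < 0, so the root lies in [4.96875, 5.3125]
p(5.140625) = 8.1744 > 0, so the root lies in [4.96875, 5.140625]
p(5.0546875) = 3.1075 > 0, so the root lies in [4.96875, 5.0546875]
p(5.01171875) = 0.6583 > 0, so the root lies in [4.96875, 5.01171875]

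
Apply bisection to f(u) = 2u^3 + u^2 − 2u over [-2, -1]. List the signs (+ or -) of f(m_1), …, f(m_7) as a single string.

f(-1.5) = -1.5 < 0, so the root lies in [-1.5, -1]
f(-1.25) = 0.15625 > 0, so the root lies in [-1.5, -1.25]
f(-1.375) = -0.558594 < 0, so the root lies in [-1.375, -1.25]
f(-1.3125) = -0.1743 < 0, so the root lies in [-1.3125, -1.25]
f(-1.28125) = -0.0025 < 0, so the root lies in [-1.28125, -1.25]
f(-1.265625) = 0.0785 > 0, so the root lies in [-1.28125, -1.265625]
f(-1.2734375) = 0.0384 > 0, so the root lies in [-1.28125, -1.2734375]

-+---++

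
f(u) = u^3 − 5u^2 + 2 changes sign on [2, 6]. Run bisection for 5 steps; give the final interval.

m = 4, f(m) = -14 (−); new bracket [4, 6]
m = 5, f(m) = 2 (+); new bracket [4, 5]
m = 4.5, f(m) = -8.125 (−); new bracket [4.5, 5]
m = 4.75, f(m) = -3.6406 (−); new bracket [4.75, 5]
m = 4.875, f(m) = -0.9707 (−); new bracket [4.875, 5]

[4.875, 5]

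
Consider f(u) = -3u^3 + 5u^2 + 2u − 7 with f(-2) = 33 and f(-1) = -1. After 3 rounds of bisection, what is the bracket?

f(-1.5) = 11.375 > 0, so the root lies in [-1.5, -1]
f(-1.25) = 4.171875 > 0, so the root lies in [-1.25, -1]
f(-1.125) = 1.349609 > 0, so the root lies in [-1.125, -1]

[-1.125, -1]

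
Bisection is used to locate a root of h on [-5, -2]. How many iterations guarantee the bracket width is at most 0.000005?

20

Width after n steps is 3/2^n. Need 2^n ≥ 3/0.000005 = 600000.
2^19 = 524288 < 600000 ≤ 2^20 = 1048576, so n = 20.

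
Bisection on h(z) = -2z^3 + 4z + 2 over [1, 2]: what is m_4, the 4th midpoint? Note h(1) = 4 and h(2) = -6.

1.5625

z = 1.5 gives h = 1.25, positive; keep [1.5, 2]
z = 1.75 gives h = -1.71875, negative; keep [1.5, 1.75]
z = 1.625 gives h = -0.082031, negative; keep [1.5, 1.625]
z = 1.5625 gives h = 0.6206, positive; keep [1.5625, 1.625]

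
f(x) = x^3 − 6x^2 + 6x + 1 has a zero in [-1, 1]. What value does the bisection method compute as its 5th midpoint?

m = 0, f(m) = 1 (+); new bracket [-1, 0]
m = -0.5, f(m) = -3.625 (−); new bracket [-0.5, 0]
m = -0.25, f(m) = -0.890625 (−); new bracket [-0.25, 0]
m = -0.125, f(m) = 0.1543 (+); new bracket [-0.25, -0.125]
m = -0.1875, f(m) = -0.3425 (−); new bracket [-0.1875, -0.125]

-0.1875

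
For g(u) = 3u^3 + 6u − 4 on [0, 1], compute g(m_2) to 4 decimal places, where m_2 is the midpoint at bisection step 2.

g(0.5) = -0.625 < 0, so the root lies in [0.5, 1]
g(0.75) = 1.765625 > 0, so the root lies in [0.5, 0.75]

1.7656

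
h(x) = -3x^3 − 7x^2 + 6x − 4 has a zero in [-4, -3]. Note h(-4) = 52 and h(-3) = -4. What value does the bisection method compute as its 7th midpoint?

midpoint -3.5: h = 17.875 > 0 → [-3.5, -3]
midpoint -3.25: h = 5.546875 > 0 → [-3.25, -3]
midpoint -3.125: h = 0.443359 > 0 → [-3.125, -3]
midpoint -3.0625: h = -1.8586 < 0 → [-3.125, -3.0625]
midpoint -3.09375: h = -0.728 < 0 → [-3.125, -3.09375]
midpoint -3.109375: h = -0.1474 < 0 → [-3.125, -3.109375]
midpoint -3.1171875: h = 0.1467 > 0 → [-3.1171875, -3.109375]

-3.1171875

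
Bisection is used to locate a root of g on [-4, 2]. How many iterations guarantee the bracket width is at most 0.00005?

17

Width after n steps is 6/2^n. Need 2^n ≥ 6/0.00005 = 120000.
2^16 = 65536 < 120000 ≤ 2^17 = 131072, so n = 17.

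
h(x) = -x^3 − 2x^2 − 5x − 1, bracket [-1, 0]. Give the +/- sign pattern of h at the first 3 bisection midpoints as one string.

++-

m = -0.5, h(m) = 1.125 (+); new bracket [-0.5, 0]
m = -0.25, h(m) = 0.140625 (+); new bracket [-0.25, 0]
m = -0.125, h(m) = -0.404297 (−); new bracket [-0.25, -0.125]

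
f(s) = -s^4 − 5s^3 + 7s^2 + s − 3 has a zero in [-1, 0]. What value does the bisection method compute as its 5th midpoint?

s = -0.5 gives f = -1.1875, negative; keep [-1, -0.5]
s = -0.75 gives f = 1.980469, positive; keep [-0.75, -0.5]
s = -0.625 gives f = 0.17749, positive; keep [-0.625, -0.5]
s = -0.5625 gives f = -0.5579, negative; keep [-0.625, -0.5625]
s = -0.59375 gives f = -0.2037, negative; keep [-0.625, -0.59375]

-0.59375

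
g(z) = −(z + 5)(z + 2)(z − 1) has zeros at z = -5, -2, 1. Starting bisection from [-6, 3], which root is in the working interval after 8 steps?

midpoint -1.5: g = 4.375 > 0 → [-1.5, 3]
midpoint 0.75: g = 3.953125 > 0 → [0.75, 3]
midpoint 1.875: g = -23.310547 < 0 → [0.75, 1.875]
midpoint 1.3125: g = -6.5344 < 0 → [0.75, 1.3125]
midpoint 1.03125: g = -0.5713 < 0 → [0.75, 1.03125]
midpoint 0.890625: g = 1.8624 > 0 → [0.890625, 1.03125]
midpoint 0.9609375: g = 0.6895 > 0 → [0.9609375, 1.03125]
midpoint 0.99609375: g = 0.0702 > 0 → [0.99609375, 1.03125]

1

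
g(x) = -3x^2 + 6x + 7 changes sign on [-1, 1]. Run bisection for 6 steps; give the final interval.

m = 0, g(m) = 7 (+); new bracket [-1, 0]
m = -0.5, g(m) = 3.25 (+); new bracket [-1, -0.5]
m = -0.75, g(m) = 0.8125 (+); new bracket [-1, -0.75]
m = -0.875, g(m) = -0.5469 (−); new bracket [-0.875, -0.75]
m = -0.8125, g(m) = 0.1445 (+); new bracket [-0.875, -0.8125]
m = -0.84375, g(m) = -0.1982 (−); new bracket [-0.84375, -0.8125]

[-0.84375, -0.8125]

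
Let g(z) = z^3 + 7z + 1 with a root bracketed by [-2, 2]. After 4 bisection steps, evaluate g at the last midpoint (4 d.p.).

z = 0 gives g = 1, positive; keep [-2, 0]
z = -1 gives g = -7, negative; keep [-1, 0]
z = -0.5 gives g = -2.625, negative; keep [-0.5, 0]
z = -0.25 gives g = -0.7656, negative; keep [-0.25, 0]

-0.7656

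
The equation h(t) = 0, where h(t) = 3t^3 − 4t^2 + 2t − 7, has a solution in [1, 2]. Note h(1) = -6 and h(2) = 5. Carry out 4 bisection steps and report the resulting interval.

[1.6875, 1.75]

m = 1.5, h(m) = -2.875 (−); new bracket [1.5, 2]
m = 1.75, h(m) = 0.328125 (+); new bracket [1.5, 1.75]
m = 1.625, h(m) = -1.439453 (−); new bracket [1.625, 1.75]
m = 1.6875, h(m) = -0.5994 (−); new bracket [1.6875, 1.75]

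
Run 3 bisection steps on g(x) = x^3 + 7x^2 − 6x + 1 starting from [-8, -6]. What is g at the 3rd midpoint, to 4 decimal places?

2.4531

m = -7, g(m) = 43 (+); new bracket [-8, -7]
m = -7.5, g(m) = 17.875 (+); new bracket [-8, -7.5]
m = -7.75, g(m) = 2.453125 (+); new bracket [-8, -7.75]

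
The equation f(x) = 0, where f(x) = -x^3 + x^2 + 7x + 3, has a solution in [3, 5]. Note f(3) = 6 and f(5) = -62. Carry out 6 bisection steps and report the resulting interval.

m = 4, f(m) = -17 (−); new bracket [3, 4]
m = 3.5, f(m) = -3.125 (−); new bracket [3, 3.5]
m = 3.25, f(m) = 1.984375 (+); new bracket [3.25, 3.5]
m = 3.375, f(m) = -0.4277 (−); new bracket [3.25, 3.375]
m = 3.3125, f(m) = 0.8132 (+); new bracket [3.3125, 3.375]
m = 3.34375, f(m) = 0.2016 (+); new bracket [3.34375, 3.375]

[3.34375, 3.375]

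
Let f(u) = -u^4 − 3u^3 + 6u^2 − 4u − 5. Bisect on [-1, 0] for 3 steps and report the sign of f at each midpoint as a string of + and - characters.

m = -0.5, f(m) = -1.1875 (−); new bracket [-1, -0.5]
m = -0.75, f(m) = 2.324219 (+); new bracket [-0.75, -0.5]
m = -0.625, f(m) = 0.423584 (+); new bracket [-0.625, -0.5]

-++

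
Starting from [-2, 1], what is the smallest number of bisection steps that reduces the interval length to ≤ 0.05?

6

Width after n steps is 3/2^n. Need 2^n ≥ 3/0.05 = 60.
2^5 = 32 < 60 ≤ 2^6 = 64, so n = 6.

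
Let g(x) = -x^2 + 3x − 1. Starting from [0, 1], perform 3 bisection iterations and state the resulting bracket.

m = 0.5, g(m) = 0.25 (+); new bracket [0, 0.5]
m = 0.25, g(m) = -0.3125 (−); new bracket [0.25, 0.5]
m = 0.375, g(m) = -0.015625 (−); new bracket [0.375, 0.5]

[0.375, 0.5]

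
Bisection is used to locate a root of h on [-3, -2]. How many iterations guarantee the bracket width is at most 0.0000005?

21

Width after n steps is 1/2^n. Need 2^n ≥ 1/0.0000005 = 2000000.
2^20 = 1048576 < 2000000 ≤ 2^21 = 2097152, so n = 21.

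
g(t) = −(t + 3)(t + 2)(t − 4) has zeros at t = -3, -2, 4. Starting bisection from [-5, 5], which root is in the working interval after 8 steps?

t = 0 gives g = 24, positive; keep [0, 5]
t = 2.5 gives g = 37.125, positive; keep [2.5, 5]
t = 3.75 gives g = 9.703125, positive; keep [3.75, 5]
t = 4.375 gives g = -17.6309, negative; keep [3.75, 4.375]
t = 4.0625 gives g = -2.676, negative; keep [3.75, 4.0625]
t = 3.90625 gives g = 3.8241, positive; keep [3.90625, 4.0625]
t = 3.984375 gives g = 0.6531, positive; keep [3.984375, 4.0625]
t = 4.0234375 gives g = -0.9915, negative; keep [3.984375, 4.0234375]

4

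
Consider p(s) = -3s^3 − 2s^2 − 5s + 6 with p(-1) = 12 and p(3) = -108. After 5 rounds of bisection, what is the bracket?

[0.625, 0.75]

midpoint 1: p = -4 < 0 → [-1, 1]
midpoint 0: p = 6 > 0 → [0, 1]
midpoint 0.5: p = 2.625 > 0 → [0.5, 1]
midpoint 0.75: p = -0.1406 < 0 → [0.5, 0.75]
midpoint 0.625: p = 1.3613 > 0 → [0.625, 0.75]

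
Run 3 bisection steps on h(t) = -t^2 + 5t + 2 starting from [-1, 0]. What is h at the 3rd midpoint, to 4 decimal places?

midpoint -0.5: h = -0.75 < 0 → [-0.5, 0]
midpoint -0.25: h = 0.6875 > 0 → [-0.5, -0.25]
midpoint -0.375: h = -0.015625 < 0 → [-0.375, -0.25]

-0.0156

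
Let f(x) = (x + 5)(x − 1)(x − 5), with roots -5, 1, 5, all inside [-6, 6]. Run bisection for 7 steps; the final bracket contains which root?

m = 0, f(m) = 25 (+); new bracket [-6, 0]
m = -3, f(m) = 64 (+); new bracket [-6, -3]
m = -4.5, f(m) = 26.125 (+); new bracket [-6, -4.5]
m = -5.25, f(m) = -16.0156 (−); new bracket [-5.25, -4.5]
m = -4.875, f(m) = 7.252 (+); new bracket [-5.25, -4.875]
m = -5.0625, f(m) = -3.8127 (−); new bracket [-5.0625, -4.875]
m = -4.96875, f(m) = 1.8594 (+); new bracket [-5.0625, -4.96875]

-5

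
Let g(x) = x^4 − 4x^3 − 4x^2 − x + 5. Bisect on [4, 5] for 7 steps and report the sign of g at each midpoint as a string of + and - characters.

m = 4.5, g(m) = -34.9375 (−); new bracket [4.5, 5]
m = 4.75, g(m) = -9.621094 (−); new bracket [4.75, 5]
m = 4.875, g(m) = 6.437744 (+); new bracket [4.75, 4.875]
m = 4.8125, g(m) = -1.8933 (−); new bracket [4.8125, 4.875]
m = 4.84375, g(m) = 2.1954 (+); new bracket [4.8125, 4.84375]
m = 4.828125, g(m) = 0.132 (+); new bracket [4.8125, 4.828125]
m = 4.8203125, g(m) = -0.8854 (−); new bracket [4.8203125, 4.828125]

--+-++-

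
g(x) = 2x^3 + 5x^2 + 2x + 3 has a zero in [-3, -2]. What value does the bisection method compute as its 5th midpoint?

x = -2.5 gives g = -2, negative; keep [-2.5, -2]
x = -2.25 gives g = 1.03125, positive; keep [-2.5, -2.25]
x = -2.375 gives g = -0.339844, negative; keep [-2.375, -2.25]
x = -2.3125 gives g = 0.3804, positive; keep [-2.375, -2.3125]
x = -2.34375 gives g = 0.0291, positive; keep [-2.375, -2.34375]

-2.34375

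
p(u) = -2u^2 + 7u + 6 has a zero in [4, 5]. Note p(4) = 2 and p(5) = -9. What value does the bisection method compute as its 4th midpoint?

m = 4.5, p(m) = -3 (−); new bracket [4, 4.5]
m = 4.25, p(m) = -0.375 (−); new bracket [4, 4.25]
m = 4.125, p(m) = 0.84375 (+); new bracket [4.125, 4.25]
m = 4.1875, p(m) = 0.2422 (+); new bracket [4.1875, 4.25]

4.1875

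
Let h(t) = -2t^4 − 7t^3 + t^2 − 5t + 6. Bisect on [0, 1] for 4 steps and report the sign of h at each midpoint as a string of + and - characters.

+-++

t = 0.5 gives h = 2.75, positive; keep [0.5, 1]
t = 0.75 gives h = -0.773438, negative; keep [0.5, 0.75]
t = 0.625 gives h = 1.251465, positive; keep [0.625, 0.75]
t = 0.6875 gives h = 0.3137, positive; keep [0.6875, 0.75]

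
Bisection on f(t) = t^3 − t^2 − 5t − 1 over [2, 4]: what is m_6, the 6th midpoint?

f(3) = 2 > 0, so the root lies in [2, 3]
f(2.5) = -4.125 < 0, so the root lies in [2.5, 3]
f(2.75) = -1.515625 < 0, so the root lies in [2.75, 3]
f(2.875) = 0.123 > 0, so the root lies in [2.75, 2.875]
f(2.8125) = -0.7253 < 0, so the root lies in [2.8125, 2.875]
f(2.84375) = -0.3085 < 0, so the root lies in [2.84375, 2.875]

2.84375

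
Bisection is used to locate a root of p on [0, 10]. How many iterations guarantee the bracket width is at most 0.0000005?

Width after n steps is 10/2^n. Need 2^n ≥ 10/0.0000005 = 20000000.
2^24 = 16777216 < 20000000 ≤ 2^25 = 33554432, so n = 25.

25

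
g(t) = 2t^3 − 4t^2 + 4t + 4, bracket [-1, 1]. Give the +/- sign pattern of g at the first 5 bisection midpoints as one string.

++--+

midpoint 0: g = 4 > 0 → [-1, 0]
midpoint -0.5: g = 0.75 > 0 → [-1, -0.5]
midpoint -0.75: g = -2.09375 < 0 → [-0.75, -0.5]
midpoint -0.625: g = -0.5508 < 0 → [-0.625, -0.5]
midpoint -0.5625: g = 0.1284 > 0 → [-0.625, -0.5625]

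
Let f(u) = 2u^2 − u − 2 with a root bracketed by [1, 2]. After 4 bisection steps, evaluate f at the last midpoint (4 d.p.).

midpoint 1.5: f = 1 > 0 → [1, 1.5]
midpoint 1.25: f = -0.125 < 0 → [1.25, 1.5]
midpoint 1.375: f = 0.40625 > 0 → [1.25, 1.375]
midpoint 1.3125: f = 0.1328 > 0 → [1.25, 1.3125]

0.1328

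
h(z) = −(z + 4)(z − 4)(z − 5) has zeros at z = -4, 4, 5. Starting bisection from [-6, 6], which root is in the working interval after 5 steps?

h(0) = -80 < 0, so the root lies in [-6, 0]
h(-3) = -56 < 0, so the root lies in [-6, -3]
h(-4.5) = 40.375 > 0, so the root lies in [-4.5, -3]
h(-3.75) = -16.9531 < 0, so the root lies in [-4.5, -3.75]
h(-4.125) = 9.2676 > 0, so the root lies in [-4.125, -3.75]

-4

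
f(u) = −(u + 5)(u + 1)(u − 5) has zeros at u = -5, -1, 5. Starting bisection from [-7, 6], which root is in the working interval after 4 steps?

5

u = -0.5 gives f = 12.375, positive; keep [-0.5, 6]
u = 2.75 gives f = 65.390625, positive; keep [2.75, 6]
u = 4.375 gives f = 31.494141, positive; keep [4.375, 6]
u = 5.1875 gives f = -11.8191, negative; keep [4.375, 5.1875]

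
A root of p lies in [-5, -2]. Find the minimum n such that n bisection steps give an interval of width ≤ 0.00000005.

Width after n steps is 3/2^n. Need 2^n ≥ 3/0.00000005 = 60000000.
2^25 = 33554432 < 60000000 ≤ 2^26 = 67108864, so n = 26.

26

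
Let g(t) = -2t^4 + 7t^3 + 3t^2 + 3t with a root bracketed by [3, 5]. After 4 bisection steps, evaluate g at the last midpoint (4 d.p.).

13.0327

t = 4 gives g = -4, negative; keep [3, 4]
t = 3.5 gives g = 47.25, positive; keep [3.5, 4]
t = 3.75 gives g = 27.070312, positive; keep [3.75, 4]
t = 3.875 gives g = 13.0327, positive; keep [3.875, 4]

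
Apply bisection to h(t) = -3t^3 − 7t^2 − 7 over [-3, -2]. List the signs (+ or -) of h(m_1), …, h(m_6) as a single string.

h(-2.5) = -3.875 < 0, so the root lies in [-3, -2.5]
h(-2.75) = 2.453125 > 0, so the root lies in [-2.75, -2.5]
h(-2.625) = -0.970703 < 0, so the root lies in [-2.75, -2.625]
h(-2.6875) = 0.6741 > 0, so the root lies in [-2.6875, -2.625]
h(-2.65625) = -0.1648 < 0, so the root lies in [-2.6875, -2.65625]
h(-2.671875) = 0.2505 > 0, so the root lies in [-2.671875, -2.65625]

-+-+-+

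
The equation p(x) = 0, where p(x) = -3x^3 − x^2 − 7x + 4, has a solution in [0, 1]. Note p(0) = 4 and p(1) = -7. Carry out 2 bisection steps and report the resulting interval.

[0.25, 0.5]

x = 0.5 gives p = -0.125, negative; keep [0, 0.5]
x = 0.25 gives p = 2.140625, positive; keep [0.25, 0.5]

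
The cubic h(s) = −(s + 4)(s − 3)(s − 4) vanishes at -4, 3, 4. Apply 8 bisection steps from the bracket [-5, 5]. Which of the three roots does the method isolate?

midpoint 0: h = -48 < 0 → [-5, 0]
midpoint -2.5: h = -53.625 < 0 → [-5, -2.5]
midpoint -3.75: h = -13.078125 < 0 → [-5, -3.75]
midpoint -4.375: h = 23.1621 > 0 → [-4.375, -3.75]
midpoint -4.0625: h = 3.5588 > 0 → [-4.0625, -3.75]
midpoint -3.90625: h = -5.119 < 0 → [-4.0625, -3.90625]
midpoint -3.984375: h = -0.8713 < 0 → [-4.0625, -3.984375]
midpoint -4.0234375: h = 1.3208 > 0 → [-4.0234375, -3.984375]

-4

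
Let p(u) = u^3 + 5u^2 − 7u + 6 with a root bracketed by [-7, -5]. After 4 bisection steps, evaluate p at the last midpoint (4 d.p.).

p(-6) = 12 > 0, so the root lies in [-7, -6]
p(-6.5) = -11.875 < 0, so the root lies in [-6.5, -6]
p(-6.25) = 0.921875 > 0, so the root lies in [-6.5, -6.25]
p(-6.375) = -5.2559 < 0, so the root lies in [-6.375, -6.25]

-5.2559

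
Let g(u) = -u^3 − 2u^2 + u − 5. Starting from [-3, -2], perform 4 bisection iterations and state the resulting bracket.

u = -2.5 gives g = -4.375, negative; keep [-3, -2.5]
u = -2.75 gives g = -2.078125, negative; keep [-3, -2.75]
u = -2.875 gives g = -0.642578, negative; keep [-3, -2.875]
u = -2.9375 gives g = 0.1521, positive; keep [-2.9375, -2.875]

[-2.9375, -2.875]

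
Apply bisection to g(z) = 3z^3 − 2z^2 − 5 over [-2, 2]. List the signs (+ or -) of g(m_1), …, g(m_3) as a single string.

z = 0 gives g = -5, negative; keep [0, 2]
z = 1 gives g = -4, negative; keep [1, 2]
z = 1.5 gives g = 0.625, positive; keep [1, 1.5]

--+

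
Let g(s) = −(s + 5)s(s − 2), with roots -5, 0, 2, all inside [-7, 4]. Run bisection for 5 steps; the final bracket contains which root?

midpoint -1.5: g = -18.375 < 0 → [-7, -1.5]
midpoint -4.25: g = -19.921875 < 0 → [-7, -4.25]
midpoint -5.625: g = 26.806641 > 0 → [-5.625, -4.25]
midpoint -4.9375: g = -2.1409 < 0 → [-5.625, -4.9375]
midpoint -5.28125: g = 10.8152 > 0 → [-5.28125, -4.9375]

-5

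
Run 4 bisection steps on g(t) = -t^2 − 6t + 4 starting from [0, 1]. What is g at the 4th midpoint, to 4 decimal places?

0.3086

g(0.5) = 0.75 > 0, so the root lies in [0.5, 1]
g(0.75) = -1.0625 < 0, so the root lies in [0.5, 0.75]
g(0.625) = -0.140625 < 0, so the root lies in [0.5, 0.625]
g(0.5625) = 0.3086 > 0, so the root lies in [0.5625, 0.625]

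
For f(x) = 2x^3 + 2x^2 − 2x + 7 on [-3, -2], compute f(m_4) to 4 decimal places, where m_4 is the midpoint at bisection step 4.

f(-2.5) = -6.75 < 0, so the root lies in [-2.5, -2]
f(-2.25) = -1.15625 < 0, so the root lies in [-2.25, -2]
f(-2.125) = 1.089844 > 0, so the root lies in [-2.25, -2.125]
f(-2.1875) = 0.0103 > 0, so the root lies in [-2.25, -2.1875]

0.0103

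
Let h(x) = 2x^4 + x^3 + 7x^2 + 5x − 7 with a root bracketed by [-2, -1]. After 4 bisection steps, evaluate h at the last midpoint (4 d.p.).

x = -1.5 gives h = 8, positive; keep [-1.5, -1]
x = -1.25 gives h = 0.617188, positive; keep [-1.25, -1]
x = -1.125 gives h = -1.98584, negative; keep [-1.25, -1.125]
x = -1.1875 gives h = -0.7639, negative; keep [-1.25, -1.1875]

-0.7639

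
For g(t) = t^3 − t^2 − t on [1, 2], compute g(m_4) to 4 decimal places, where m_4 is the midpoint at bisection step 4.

m = 1.5, g(m) = -0.375 (−); new bracket [1.5, 2]
m = 1.75, g(m) = 0.546875 (+); new bracket [1.5, 1.75]
m = 1.625, g(m) = 0.025391 (+); new bracket [1.5, 1.625]
m = 1.5625, g(m) = -0.1892 (−); new bracket [1.5625, 1.625]

-0.1892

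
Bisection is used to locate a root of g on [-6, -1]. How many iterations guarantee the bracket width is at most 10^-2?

9

Width after n steps is 5/2^n. Need 2^n ≥ 5/10^-2 = 500.
2^8 = 256 < 500 ≤ 2^9 = 512, so n = 9.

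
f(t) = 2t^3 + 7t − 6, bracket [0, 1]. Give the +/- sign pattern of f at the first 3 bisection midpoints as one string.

-+-

midpoint 0.5: f = -2.25 < 0 → [0.5, 1]
midpoint 0.75: f = 0.09375 > 0 → [0.5, 0.75]
midpoint 0.625: f = -1.136719 < 0 → [0.625, 0.75]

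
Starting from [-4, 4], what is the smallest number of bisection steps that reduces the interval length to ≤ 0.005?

Width after n steps is 8/2^n. Need 2^n ≥ 8/0.005 = 1600.
2^10 = 1024 < 1600 ≤ 2^11 = 2048, so n = 11.

11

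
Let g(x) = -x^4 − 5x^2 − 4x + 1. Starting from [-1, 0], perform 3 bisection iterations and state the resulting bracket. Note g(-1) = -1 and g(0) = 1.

g(-0.5) = 1.6875 > 0, so the root lies in [-1, -0.5]
g(-0.75) = 0.871094 > 0, so the root lies in [-1, -0.75]
g(-0.875) = 0.085693 > 0, so the root lies in [-1, -0.875]

[-1, -0.875]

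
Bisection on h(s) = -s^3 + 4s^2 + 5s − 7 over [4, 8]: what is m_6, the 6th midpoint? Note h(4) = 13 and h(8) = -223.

4.6875

m = 6, h(m) = -49 (−); new bracket [4, 6]
m = 5, h(m) = -7 (−); new bracket [4, 5]
m = 4.5, h(m) = 5.375 (+); new bracket [4.5, 5]
m = 4.75, h(m) = -0.1719 (−); new bracket [4.5, 4.75]
m = 4.625, h(m) = 2.7559 (+); new bracket [4.625, 4.75]
m = 4.6875, h(m) = 1.3313 (+); new bracket [4.6875, 4.75]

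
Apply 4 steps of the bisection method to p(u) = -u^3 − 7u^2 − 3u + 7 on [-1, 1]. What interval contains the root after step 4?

midpoint 0: p = 7 > 0 → [0, 1]
midpoint 0.5: p = 3.625 > 0 → [0.5, 1]
midpoint 0.75: p = 0.390625 > 0 → [0.75, 1]
midpoint 0.875: p = -1.6543 < 0 → [0.75, 0.875]

[0.75, 0.875]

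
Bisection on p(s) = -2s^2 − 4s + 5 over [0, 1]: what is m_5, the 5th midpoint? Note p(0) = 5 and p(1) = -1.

s = 0.5 gives p = 2.5, positive; keep [0.5, 1]
s = 0.75 gives p = 0.875, positive; keep [0.75, 1]
s = 0.875 gives p = -0.03125, negative; keep [0.75, 0.875]
s = 0.8125 gives p = 0.4297, positive; keep [0.8125, 0.875]
s = 0.84375 gives p = 0.2012, positive; keep [0.84375, 0.875]

0.84375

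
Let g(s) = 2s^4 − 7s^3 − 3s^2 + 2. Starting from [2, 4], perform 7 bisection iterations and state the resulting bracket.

[3.859375, 3.875]

s = 3 gives g = -52, negative; keep [3, 4]
s = 3.5 gives g = -34.75, negative; keep [3.5, 4]
s = 3.75 gives g = -13.820312, negative; keep [3.75, 4]
s = 3.875 gives g = 0.5923, positive; keep [3.75, 3.875]
s = 3.8125 gives g = -6.9709, negative; keep [3.8125, 3.875]
s = 3.84375 gives g = -3.2807, negative; keep [3.84375, 3.875]
s = 3.859375 gives g = -1.3673, negative; keep [3.859375, 3.875]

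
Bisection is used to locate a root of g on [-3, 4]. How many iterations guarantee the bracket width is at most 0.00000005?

Width after n steps is 7/2^n. Need 2^n ≥ 7/0.00000005 = 140000000.
2^27 = 134217728 < 140000000 ≤ 2^28 = 268435456, so n = 28.

28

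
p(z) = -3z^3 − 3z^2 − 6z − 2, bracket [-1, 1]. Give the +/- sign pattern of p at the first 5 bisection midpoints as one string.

-+--+

z = 0 gives p = -2, negative; keep [-1, 0]
z = -0.5 gives p = 0.625, positive; keep [-0.5, 0]
z = -0.25 gives p = -0.640625, negative; keep [-0.5, -0.25]
z = -0.375 gives p = -0.0137, negative; keep [-0.5, -0.375]
z = -0.4375 gives p = 0.302, positive; keep [-0.4375, -0.375]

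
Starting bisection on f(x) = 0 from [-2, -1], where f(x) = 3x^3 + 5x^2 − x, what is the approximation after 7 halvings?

-1.8515625

midpoint -1.5: f = 2.625 > 0 → [-2, -1.5]
midpoint -1.75: f = 0.984375 > 0 → [-2, -1.75]
midpoint -1.875: f = -0.322266 < 0 → [-1.875, -1.75]
midpoint -1.8125: f = 0.3752 > 0 → [-1.875, -1.8125]
midpoint -1.84375: f = 0.0378 > 0 → [-1.875, -1.84375]
midpoint -1.859375: f = -0.1394 < 0 → [-1.859375, -1.84375]
midpoint -1.8515625: f = -0.0501 < 0 → [-1.8515625, -1.84375]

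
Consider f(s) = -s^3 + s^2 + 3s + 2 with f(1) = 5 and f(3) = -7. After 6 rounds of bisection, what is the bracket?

m = 2, f(m) = 4 (+); new bracket [2, 3]
m = 2.5, f(m) = 0.125 (+); new bracket [2.5, 3]
m = 2.75, f(m) = -2.984375 (−); new bracket [2.5, 2.75]
m = 2.625, f(m) = -1.3223 (−); new bracket [2.5, 2.625]
m = 2.5625, f(m) = -0.5725 (−); new bracket [2.5, 2.5625]
m = 2.53125, f(m) = -0.2173 (−); new bracket [2.5, 2.53125]

[2.5, 2.53125]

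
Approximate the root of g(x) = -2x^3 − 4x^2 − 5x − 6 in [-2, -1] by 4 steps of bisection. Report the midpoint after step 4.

-1.5625

g(-1.5) = -0.75 < 0, so the root lies in [-2, -1.5]
g(-1.75) = 1.21875 > 0, so the root lies in [-1.75, -1.5]
g(-1.625) = 0.144531 > 0, so the root lies in [-1.625, -1.5]
g(-1.5625) = -0.3237 < 0, so the root lies in [-1.625, -1.5625]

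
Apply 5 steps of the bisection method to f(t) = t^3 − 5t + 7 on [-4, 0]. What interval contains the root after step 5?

f(-2) = 9 > 0, so the root lies in [-4, -2]
f(-3) = -5 < 0, so the root lies in [-3, -2]
f(-2.5) = 3.875 > 0, so the root lies in [-3, -2.5]
f(-2.75) = -0.0469 < 0, so the root lies in [-2.75, -2.5]
f(-2.625) = 2.0371 > 0, so the root lies in [-2.75, -2.625]

[-2.75, -2.625]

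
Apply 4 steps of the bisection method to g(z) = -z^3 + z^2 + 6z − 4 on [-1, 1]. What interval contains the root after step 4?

[0.625, 0.75]

z = 0 gives g = -4, negative; keep [0, 1]
z = 0.5 gives g = -0.875, negative; keep [0.5, 1]
z = 0.75 gives g = 0.640625, positive; keep [0.5, 0.75]
z = 0.625 gives g = -0.1035, negative; keep [0.625, 0.75]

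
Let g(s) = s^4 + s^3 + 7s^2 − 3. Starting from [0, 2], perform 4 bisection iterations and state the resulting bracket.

[0.5, 0.625]

midpoint 1: g = 6 > 0 → [0, 1]
midpoint 0.5: g = -1.0625 < 0 → [0.5, 1]
midpoint 0.75: g = 1.675781 > 0 → [0.5, 0.75]
midpoint 0.625: g = 0.1311 > 0 → [0.5, 0.625]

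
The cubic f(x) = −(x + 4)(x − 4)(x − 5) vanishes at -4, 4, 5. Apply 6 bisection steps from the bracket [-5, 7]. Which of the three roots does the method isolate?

x = 1 gives f = -60, negative; keep [-5, 1]
x = -2 gives f = -84, negative; keep [-5, -2]
x = -3.5 gives f = -31.875, negative; keep [-5, -3.5]
x = -4.25 gives f = 19.0781, positive; keep [-4.25, -3.5]
x = -3.875 gives f = -8.7363, negative; keep [-4.25, -3.875]
x = -4.0625 gives f = 4.5667, positive; keep [-4.0625, -3.875]

-4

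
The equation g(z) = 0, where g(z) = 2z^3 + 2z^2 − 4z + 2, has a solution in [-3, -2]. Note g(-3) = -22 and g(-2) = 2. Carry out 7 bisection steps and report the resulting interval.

midpoint -2.5: g = -6.75 < 0 → [-2.5, -2]
midpoint -2.25: g = -1.65625 < 0 → [-2.25, -2]
midpoint -2.125: g = 0.339844 > 0 → [-2.25, -2.125]
midpoint -2.1875: g = -0.6147 < 0 → [-2.1875, -2.125]
midpoint -2.15625: g = -0.1268 < 0 → [-2.15625, -2.125]
midpoint -2.140625: g = 0.1092 > 0 → [-2.15625, -2.140625]
midpoint -2.1484375: g = -0.0081 < 0 → [-2.1484375, -2.140625]

[-2.1484375, -2.140625]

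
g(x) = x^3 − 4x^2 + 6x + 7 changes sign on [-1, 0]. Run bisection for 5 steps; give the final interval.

[-0.75, -0.71875]

m = -0.5, g(m) = 2.875 (+); new bracket [-1, -0.5]
m = -0.75, g(m) = -0.171875 (−); new bracket [-0.75, -0.5]
m = -0.625, g(m) = 1.443359 (+); new bracket [-0.75, -0.625]
m = -0.6875, g(m) = 0.6594 (+); new bracket [-0.75, -0.6875]
m = -0.71875, g(m) = 0.2498 (+); new bracket [-0.75, -0.71875]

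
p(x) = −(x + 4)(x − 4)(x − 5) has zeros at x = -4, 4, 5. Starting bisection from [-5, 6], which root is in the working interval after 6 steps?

midpoint 0.5: p = -70.875 < 0 → [-5, 0.5]
midpoint -2.25: p = -79.296875 < 0 → [-5, -2.25]
midpoint -3.625: p = -24.662109 < 0 → [-5, -3.625]
midpoint -4.3125: p = 24.1907 > 0 → [-4.3125, -3.625]
midpoint -3.96875: p = -2.2334 < 0 → [-4.3125, -3.96875]
midpoint -4.140625: p = 10.464 > 0 → [-4.140625, -3.96875]

-4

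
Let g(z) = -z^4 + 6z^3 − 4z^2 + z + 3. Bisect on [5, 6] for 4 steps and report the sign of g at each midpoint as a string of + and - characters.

m = 5.5, g(m) = -29.3125 (−); new bracket [5, 5.5]
m = 5.25, g(m) = 6.527344 (+); new bracket [5.25, 5.5]
m = 5.375, g(m) = -10.133057 (−); new bracket [5.25, 5.375]
m = 5.3125, g(m) = -1.4993 (−); new bracket [5.25, 5.3125]

-+--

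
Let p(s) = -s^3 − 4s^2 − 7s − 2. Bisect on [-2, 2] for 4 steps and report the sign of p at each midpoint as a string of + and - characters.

-++-

midpoint 0: p = -2 < 0 → [-2, 0]
midpoint -1: p = 2 > 0 → [-1, 0]
midpoint -0.5: p = 0.625 > 0 → [-0.5, 0]
midpoint -0.25: p = -0.4844 < 0 → [-0.5, -0.25]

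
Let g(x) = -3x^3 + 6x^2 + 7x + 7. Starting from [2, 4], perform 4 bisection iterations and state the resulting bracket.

[3, 3.125]

x = 3 gives g = 1, positive; keep [3, 4]
x = 3.5 gives g = -23.625, negative; keep [3, 3.5]
x = 3.25 gives g = -9.859375, negative; keep [3, 3.25]
x = 3.125 gives g = -4.084, negative; keep [3, 3.125]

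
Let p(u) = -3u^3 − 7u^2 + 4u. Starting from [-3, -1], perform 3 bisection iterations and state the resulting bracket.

[-3, -2.75]

u = -2 gives p = -12, negative; keep [-3, -2]
u = -2.5 gives p = -6.875, negative; keep [-3, -2.5]
u = -2.75 gives p = -1.546875, negative; keep [-3, -2.75]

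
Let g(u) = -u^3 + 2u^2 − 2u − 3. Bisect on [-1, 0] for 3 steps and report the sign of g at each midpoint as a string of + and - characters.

g(-0.5) = -1.375 < 0, so the root lies in [-1, -0.5]
g(-0.75) = 0.046875 > 0, so the root lies in [-0.75, -0.5]
g(-0.625) = -0.724609 < 0, so the root lies in [-0.75, -0.625]

-+-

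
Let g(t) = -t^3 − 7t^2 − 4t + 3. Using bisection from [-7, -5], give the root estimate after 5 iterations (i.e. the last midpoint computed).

midpoint -6: g = -9 < 0 → [-7, -6]
midpoint -6.5: g = 7.875 > 0 → [-6.5, -6]
midpoint -6.25: g = -1.296875 < 0 → [-6.5, -6.25]
midpoint -6.375: g = 3.0996 > 0 → [-6.375, -6.25]
midpoint -6.3125: g = 0.8547 > 0 → [-6.3125, -6.25]

-6.3125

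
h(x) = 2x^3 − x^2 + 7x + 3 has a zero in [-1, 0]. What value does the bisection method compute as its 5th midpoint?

-0.40625

midpoint -0.5: h = -1 < 0 → [-0.5, 0]
midpoint -0.25: h = 1.15625 > 0 → [-0.5, -0.25]
midpoint -0.375: h = 0.128906 > 0 → [-0.5, -0.375]
midpoint -0.4375: h = -0.4214 < 0 → [-0.4375, -0.375]
midpoint -0.40625: h = -0.1429 < 0 → [-0.40625, -0.375]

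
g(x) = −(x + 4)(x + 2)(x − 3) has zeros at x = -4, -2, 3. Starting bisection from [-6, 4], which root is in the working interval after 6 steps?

3

midpoint -1: g = 12 > 0 → [-1, 4]
midpoint 1.5: g = 28.875 > 0 → [1.5, 4]
midpoint 2.75: g = 8.015625 > 0 → [2.75, 4]
midpoint 3.375: g = -14.8652 < 0 → [2.75, 3.375]
midpoint 3.0625: g = -2.2346 < 0 → [2.75, 3.0625]
midpoint 2.90625: g = 3.1766 > 0 → [2.90625, 3.0625]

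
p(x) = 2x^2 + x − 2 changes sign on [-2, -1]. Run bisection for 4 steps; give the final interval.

[-1.3125, -1.25]

m = -1.5, p(m) = 1 (+); new bracket [-1.5, -1]
m = -1.25, p(m) = -0.125 (−); new bracket [-1.5, -1.25]
m = -1.375, p(m) = 0.40625 (+); new bracket [-1.375, -1.25]
m = -1.3125, p(m) = 0.1328 (+); new bracket [-1.3125, -1.25]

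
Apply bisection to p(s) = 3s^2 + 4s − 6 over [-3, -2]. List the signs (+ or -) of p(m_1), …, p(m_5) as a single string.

s = -2.5 gives p = 2.75, positive; keep [-2.5, -2]
s = -2.25 gives p = 0.1875, positive; keep [-2.25, -2]
s = -2.125 gives p = -0.953125, negative; keep [-2.25, -2.125]
s = -2.1875 gives p = -0.3945, negative; keep [-2.25, -2.1875]
s = -2.21875 gives p = -0.1064, negative; keep [-2.25, -2.21875]

++---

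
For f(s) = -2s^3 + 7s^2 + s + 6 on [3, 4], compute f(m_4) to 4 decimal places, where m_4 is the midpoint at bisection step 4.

0.7280

m = 3.5, f(m) = 9.5 (+); new bracket [3.5, 4]
m = 3.75, f(m) = 2.71875 (+); new bracket [3.75, 4]
m = 3.875, f(m) = -1.386719 (−); new bracket [3.75, 3.875]
m = 3.8125, f(m) = 0.728 (+); new bracket [3.8125, 3.875]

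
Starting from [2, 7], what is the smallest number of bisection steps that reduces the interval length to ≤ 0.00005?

17

Width after n steps is 5/2^n. Need 2^n ≥ 5/0.00005 = 100000.
2^16 = 65536 < 100000 ≤ 2^17 = 131072, so n = 17.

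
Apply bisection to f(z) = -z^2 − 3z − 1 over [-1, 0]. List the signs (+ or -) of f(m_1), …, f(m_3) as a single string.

m = -0.5, f(m) = 0.25 (+); new bracket [-0.5, 0]
m = -0.25, f(m) = -0.3125 (−); new bracket [-0.5, -0.25]
m = -0.375, f(m) = -0.015625 (−); new bracket [-0.5, -0.375]

+--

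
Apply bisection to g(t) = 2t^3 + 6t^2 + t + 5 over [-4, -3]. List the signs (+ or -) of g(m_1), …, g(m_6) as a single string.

m = -3.5, g(m) = -10.75 (−); new bracket [-3.5, -3]
m = -3.25, g(m) = -3.53125 (−); new bracket [-3.25, -3]
m = -3.125, g(m) = -0.566406 (−); new bracket [-3.125, -3]
m = -3.0625, g(m) = 0.7651 (+); new bracket [-3.125, -3.0625]
m = -3.09375, g(m) = 0.1116 (+); new bracket [-3.125, -3.09375]
m = -3.109375, g(m) = -0.2243 (−); new bracket [-3.109375, -3.09375]

---++-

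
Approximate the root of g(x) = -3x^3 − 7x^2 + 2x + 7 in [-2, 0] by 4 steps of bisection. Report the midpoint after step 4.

-1.125

m = -1, g(m) = 1 (+); new bracket [-2, -1]
m = -1.5, g(m) = -1.625 (−); new bracket [-1.5, -1]
m = -1.25, g(m) = -0.578125 (−); new bracket [-1.25, -1]
m = -1.125, g(m) = 0.1621 (+); new bracket [-1.25, -1.125]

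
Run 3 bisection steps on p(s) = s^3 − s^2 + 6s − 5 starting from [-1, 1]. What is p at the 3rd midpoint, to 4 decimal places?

m = 0, p(m) = -5 (−); new bracket [0, 1]
m = 0.5, p(m) = -2.125 (−); new bracket [0.5, 1]
m = 0.75, p(m) = -0.640625 (−); new bracket [0.75, 1]

-0.6406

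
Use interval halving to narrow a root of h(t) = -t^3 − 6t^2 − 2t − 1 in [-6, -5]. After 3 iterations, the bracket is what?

[-5.75, -5.625]

t = -5.5 gives h = -5.125, negative; keep [-6, -5.5]
t = -5.75 gives h = 2.234375, positive; keep [-5.75, -5.5]
t = -5.625 gives h = -1.615234, negative; keep [-5.75, -5.625]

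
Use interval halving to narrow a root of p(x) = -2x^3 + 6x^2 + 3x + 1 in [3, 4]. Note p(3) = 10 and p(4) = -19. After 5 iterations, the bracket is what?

[3.46875, 3.5]

m = 3.5, p(m) = -0.75 (−); new bracket [3, 3.5]
m = 3.25, p(m) = 5.46875 (+); new bracket [3.25, 3.5]
m = 3.375, p(m) = 2.582031 (+); new bracket [3.375, 3.5]
m = 3.4375, p(m) = 0.9731 (+); new bracket [3.4375, 3.5]
m = 3.46875, p(m) = 0.126 (+); new bracket [3.46875, 3.5]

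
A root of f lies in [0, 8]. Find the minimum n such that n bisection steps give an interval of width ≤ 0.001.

Width after n steps is 8/2^n. Need 2^n ≥ 8/0.001 = 8000.
2^12 = 4096 < 8000 ≤ 2^13 = 8192, so n = 13.

13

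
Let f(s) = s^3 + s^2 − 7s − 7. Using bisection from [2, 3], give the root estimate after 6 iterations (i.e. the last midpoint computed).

2.640625

m = 2.5, f(m) = -2.625 (−); new bracket [2.5, 3]
m = 2.75, f(m) = 2.109375 (+); new bracket [2.5, 2.75]
m = 2.625, f(m) = -0.396484 (−); new bracket [2.625, 2.75]
m = 2.6875, f(m) = 0.821 (+); new bracket [2.625, 2.6875]
m = 2.65625, f(m) = 0.2035 (+); new bracket [2.625, 2.65625]
m = 2.640625, f(m) = -0.0987 (−); new bracket [2.640625, 2.65625]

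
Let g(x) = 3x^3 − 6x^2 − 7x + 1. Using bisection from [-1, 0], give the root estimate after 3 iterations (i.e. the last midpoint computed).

x = -0.5 gives g = 2.625, positive; keep [-1, -0.5]
x = -0.75 gives g = 1.609375, positive; keep [-1, -0.75]
x = -0.875 gives g = 0.521484, positive; keep [-1, -0.875]

-0.875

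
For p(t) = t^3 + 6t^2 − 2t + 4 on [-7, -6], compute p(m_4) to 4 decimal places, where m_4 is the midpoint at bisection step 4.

m = -6.5, p(m) = -4.125 (−); new bracket [-6.5, -6]
m = -6.25, p(m) = 6.734375 (+); new bracket [-6.5, -6.25]
m = -6.375, p(m) = 1.509766 (+); new bracket [-6.5, -6.375]
m = -6.4375, p(m) = -1.2556 (−); new bracket [-6.4375, -6.375]

-1.2556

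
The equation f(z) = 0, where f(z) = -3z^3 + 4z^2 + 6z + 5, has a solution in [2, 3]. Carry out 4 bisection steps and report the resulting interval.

midpoint 2.5: f = -1.875 < 0 → [2, 2.5]
midpoint 2.25: f = 4.578125 > 0 → [2.25, 2.5]
midpoint 2.375: f = 1.623047 > 0 → [2.375, 2.5]
midpoint 2.4375: f = -0.0559 < 0 → [2.375, 2.4375]

[2.375, 2.4375]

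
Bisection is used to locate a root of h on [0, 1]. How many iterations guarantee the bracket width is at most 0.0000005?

21

Width after n steps is 1/2^n. Need 2^n ≥ 1/0.0000005 = 2000000.
2^20 = 1048576 < 2000000 ≤ 2^21 = 2097152, so n = 21.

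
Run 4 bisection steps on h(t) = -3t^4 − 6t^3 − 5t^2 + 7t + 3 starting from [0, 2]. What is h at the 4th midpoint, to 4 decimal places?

midpoint 1: h = -4 < 0 → [0, 1]
midpoint 0.5: h = 4.3125 > 0 → [0.5, 1]
midpoint 0.75: h = 1.957031 > 0 → [0.75, 1]
midpoint 0.875: h = -0.4812 < 0 → [0.75, 0.875]

-0.4812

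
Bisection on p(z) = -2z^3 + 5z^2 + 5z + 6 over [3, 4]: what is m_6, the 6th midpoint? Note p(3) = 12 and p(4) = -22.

p(3.5) = -1 < 0, so the root lies in [3, 3.5]
p(3.25) = 6.40625 > 0, so the root lies in [3.25, 3.5]
p(3.375) = 2.941406 > 0, so the root lies in [3.375, 3.5]
p(3.4375) = 1.0317 > 0, so the root lies in [3.4375, 3.5]
p(3.46875) = 0.0313 > 0, so the root lies in [3.46875, 3.5]
p(3.484375) = -0.4805 < 0, so the root lies in [3.46875, 3.484375]

3.484375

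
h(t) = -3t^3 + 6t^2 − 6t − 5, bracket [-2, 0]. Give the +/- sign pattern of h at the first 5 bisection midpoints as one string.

+-+++

h(-1) = 10 > 0, so the root lies in [-1, 0]
h(-0.5) = -0.125 < 0, so the root lies in [-1, -0.5]
h(-0.75) = 4.140625 > 0, so the root lies in [-0.75, -0.5]
h(-0.625) = 1.8262 > 0, so the root lies in [-0.625, -0.5]
h(-0.5625) = 0.8074 > 0, so the root lies in [-0.5625, -0.5]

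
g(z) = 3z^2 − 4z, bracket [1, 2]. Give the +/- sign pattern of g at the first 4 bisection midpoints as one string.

g(1.5) = 0.75 > 0, so the root lies in [1, 1.5]
g(1.25) = -0.3125 < 0, so the root lies in [1.25, 1.5]
g(1.375) = 0.171875 > 0, so the root lies in [1.25, 1.375]
g(1.3125) = -0.082 < 0, so the root lies in [1.3125, 1.375]

+-+-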